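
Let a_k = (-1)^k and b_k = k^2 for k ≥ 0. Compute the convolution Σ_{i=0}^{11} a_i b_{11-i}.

This is [x^11] in the product of the two ordinary generating functions.
Σ = 1·121 − 1·100 + 1·81 − 1·64 + 1·49 − 1·36 + 1·25 − 1·16 + 1·9 − 1·4 + 1·1 − 1·0 = 66.

66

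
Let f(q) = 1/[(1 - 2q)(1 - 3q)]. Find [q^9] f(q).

Partial fractions give a closed form: a_n = (-2)·2^n + (3)·3^n.
At n = 9: a_9 = 58025.

58025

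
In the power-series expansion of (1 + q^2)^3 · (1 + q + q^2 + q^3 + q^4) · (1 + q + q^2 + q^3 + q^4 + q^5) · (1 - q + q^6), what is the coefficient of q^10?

(1 + q^2)^3 has coefficients 1,0,3,0,3,0,1 for degrees 0…6.
(1 + q + q^2 + q^3 + q^4) has coefficients 1,1,1,1,1,0,0,0,0,0,0 for degrees 0…10.
Multiplying by (1 + q + q^2 + q^3 + q^4 + q^5) gives running coefficients 1,2,3,4,5,5,4,3,2,1,0 for degrees 0…10.
Finally multiplying by (1 - q + q^6), the product of all factors after the first has coefficients 1,1,1,1,1,0,0,1,2,3,4 for degrees 0…10.
[q^10] = 1·4 + 3·2 + 3·0 + 1·1 = 11.

11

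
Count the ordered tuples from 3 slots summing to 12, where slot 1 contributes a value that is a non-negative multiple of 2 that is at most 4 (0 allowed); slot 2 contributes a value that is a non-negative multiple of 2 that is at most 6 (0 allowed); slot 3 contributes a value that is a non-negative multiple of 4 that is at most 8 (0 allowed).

The generating function for the choices is (1 + x^2 + x^4)·(1 + x^2 + x^4 + x^6)·(1 + x^4 + x^8); the count is [x^12].
(1 + x^2 + x^4) has coefficients 1,0,1,0,1 for degrees 0…4.
(1 + x^2 + x^4 + x^6) has coefficients 1,0,1,0,1,0,1,0,0,0,0,0,0 for degrees 0…12.
Finally multiplying by (1 + x^4 + x^8), the product of all factors after the first has coefficients 1,0,1,0,2,0,2,0,2,0,2,0,1 for degrees 0…12.
[x^12] = 1·1 + 1·2 + 1·2 = 5.

5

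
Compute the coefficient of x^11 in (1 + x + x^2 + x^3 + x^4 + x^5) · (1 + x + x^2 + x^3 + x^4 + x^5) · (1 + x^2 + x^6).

(1 + x + x^2 + x^3 + x^4 + x^5) has coefficients 1,1,1,1,1,1 for degrees 0…5.
(1 + x + x^2 + x^3 + x^4 + x^5) has coefficients 1,1,1,1,1,1,0,0,0,0,0,0 for degrees 0…11.
Finally multiplying by (1 + x^2 + x^6), the product of all factors after the first has coefficients 1,1,2,2,2,2,2,2,1,1,1,1 for degrees 0…11.
[x^11] = 1·1 + 1·1 + 1·1 + 1·1 + 1·2 + 1·2 = 8.

8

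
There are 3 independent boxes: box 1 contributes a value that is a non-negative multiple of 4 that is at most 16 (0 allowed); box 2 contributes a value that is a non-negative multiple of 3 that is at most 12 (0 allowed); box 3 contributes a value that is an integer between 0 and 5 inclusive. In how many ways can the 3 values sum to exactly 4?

The generating function for the choices is (1 + z⁴ + z⁸ + z¹² + z¹⁶)·(1 + z³ + z⁶ + z⁹ + z¹²)·(1 + z + z² + z³ + z⁴ + z⁵); the count is [z⁴].
(1 + z⁴ + z⁸ + z¹² + z¹⁶) has coefficients 1,0,0,0,1 for degrees 0…4.
(1 + z³ + z⁶ + z⁹ + z¹²) has coefficients 1,0,0,1,0 for degrees 0…4.
Finally multiplying by (1 + z + z² + z³ + z⁴ + z⁵), the product of all factors after the first has coefficients 1,1,1,2,2 for degrees 0…4.
[z⁴] = 1·2 + 1·1 = 3.

3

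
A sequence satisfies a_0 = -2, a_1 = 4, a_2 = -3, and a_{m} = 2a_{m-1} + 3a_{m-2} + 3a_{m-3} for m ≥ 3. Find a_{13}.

5217

The ordinary generating function has denominator 1 - 2t - 3t^2 - 3t^3.
Iterating the recurrence: a_0,…,a_{13} = -2, 4, -3, 0, 3, -3, 3, 6, 12, 51, 156, 501, 1623, 5217.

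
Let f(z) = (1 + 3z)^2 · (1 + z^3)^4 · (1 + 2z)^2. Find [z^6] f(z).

(1 + 3z)^2 has coefficients 1,6,9 for degrees 0…2.
(1 + z^3)^4 has coefficients 1,0,0,4,0,0,6 for degrees 0…6.
Finally multiplying by (1 + 2z)^2, the product of all factors after the first has coefficients 1,4,4,4,16,16,6 for degrees 0…6.
[z^6] = 1·6 + 6·16 + 9·16 = 246.

246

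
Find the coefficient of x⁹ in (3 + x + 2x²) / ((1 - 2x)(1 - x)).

4090

The denominator gives the recurrence a_n = 3a_(n−1) − 2a_(n−2) for n ≥ 3; the numerator fixes a_0 = 3, a_1 = 10, a_2 = 26.
Iterating: 3, 10, 26, 58, 122, 250, 506, 1018, 2042, 4090, so a_9 = 4090.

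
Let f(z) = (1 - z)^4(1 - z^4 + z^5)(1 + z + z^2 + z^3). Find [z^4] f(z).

-2

(1 - z)^4 has coefficients 1,-4,6,-4,1 for degrees 0…4.
(1 - z^4 + z^5) has coefficients 1,0,0,0,-1 for degrees 0…4.
Finally multiplying by (1 + z + z^2 + z^3), the product of all factors after the first has coefficients 1,1,1,1,-1 for degrees 0…4.
[z^4] = 1·(-1) − 4·1 + 6·1 − 4·1 + 1·1 = -2.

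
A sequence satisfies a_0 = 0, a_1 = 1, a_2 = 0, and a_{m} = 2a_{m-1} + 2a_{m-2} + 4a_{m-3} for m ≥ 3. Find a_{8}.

The ordinary generating function has denominator 1 - 2y - 2y^2 - 4y^3.
Iterating the recurrence: a_0,…,a_{8} = 0, 1, 0, 2, 8, 20, 64, 200, 608.

608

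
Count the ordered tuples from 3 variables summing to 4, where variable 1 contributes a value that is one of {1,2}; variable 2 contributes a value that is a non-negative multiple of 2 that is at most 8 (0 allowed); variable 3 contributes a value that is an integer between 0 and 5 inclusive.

The generating function for the choices is (y + y^2)·(1 + y^2 + y^4 + y^6 + y^8)·(1 + y + y^2 + y^3 + y^4 + y^5); the count is [y^4].
(y + y^2) has coefficients 0,1,1 for degrees 0…2.
(1 + y^2 + y^4 + y^6 + y^8) has coefficients 1,0,1,0,1 for degrees 0…4.
Finally multiplying by (1 + y + y^2 + y^3 + y^4 + y^5), the product of all factors after the first has coefficients 1,1,2,2,3 for degrees 0…4.
[y^4] = 1·2 + 1·2 = 4.

4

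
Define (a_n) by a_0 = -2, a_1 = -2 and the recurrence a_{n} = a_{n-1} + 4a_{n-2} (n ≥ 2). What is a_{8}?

The ordinary generating function has denominator 1 - t - 4t^2.
Iterating the recurrence: a_0,…,a_{8} = -2, -2, -10, -18, -58, -130, -362, -882, -2330.

-2330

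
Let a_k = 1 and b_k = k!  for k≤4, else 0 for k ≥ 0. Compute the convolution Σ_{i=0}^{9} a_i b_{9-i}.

Write out a_i and b_{9-i} for i = 0,…,9 and sum the products.
Σ = 1·0 + 1·0 + 1·0 + 1·0 + 1·0 + 1·24 + 1·6 + 1·2 + 1·1 + 1·1 = 34.

34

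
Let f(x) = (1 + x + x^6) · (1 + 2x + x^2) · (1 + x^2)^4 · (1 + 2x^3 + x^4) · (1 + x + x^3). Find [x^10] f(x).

228

(1 + x + x^6) has coefficients 1,1,0,0,0,0,1 for degrees 0…6.
(1 + 2x + x^2) has coefficients 1,2,1,0,0,0,0,0,0,0,0 for degrees 0…10.
Multiplying by (1 + x^2)^4 gives running coefficients 1,2,5,8,10,12,10,8,5,2,1 for degrees 0…10.
Multiplying by (1 + 2x^3 + x^4) gives running coefficients 1,2,5,10,15,24,31,36,39,34,27 for degrees 0…10.
Finally multiplying by (1 + x + x^3), the product of all factors after the first has coefficients 1,3,7,16,27,44,65,82,99,104,97 for degrees 0…10.
[x^10] = 1·97 + 1·104 + 1·27 = 228.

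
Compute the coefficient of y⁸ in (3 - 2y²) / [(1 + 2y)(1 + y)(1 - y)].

853

The denominator gives the recurrence a_n = −2a_(n−1) + a_(n−2) + 2a_(n−3) for n ≥ 3; the numerator fixes a_0 = 3, a_1 = -6, a_2 = 13.
Iterating: 3, -6, 13, -26, 53, -106, 213, -426, 853, so a_8 = 853.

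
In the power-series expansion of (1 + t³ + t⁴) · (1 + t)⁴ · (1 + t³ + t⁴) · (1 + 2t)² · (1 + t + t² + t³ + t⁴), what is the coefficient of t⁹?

730

(1 + t³ + t⁴) has coefficients 1,0,0,1,1 for degrees 0…4.
(1 + t)⁴ has coefficients 1,4,6,4,1,0,0,0,0,0 for degrees 0…9.
Multiplying by (1 + t³ + t⁴) gives running coefficients 1,4,6,5,6,10,10,5,1,0 for degrees 0…9.
Multiplying by (1 + 2t)² gives running coefficients 1,8,26,45,50,54,74,85,61,24 for degrees 0…9.
Finally multiplying by (1 + t + t² + t³ + t⁴), the product of all factors after the first has coefficients 1,9,35,80,130,183,249,308,324,298 for degrees 0…9.
[t⁹] = 1·298 + 1·249 + 1·183 = 730.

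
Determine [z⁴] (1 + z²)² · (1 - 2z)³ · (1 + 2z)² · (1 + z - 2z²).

(1 + z²)² has coefficients 1,0,2,0,1 for degrees 0…4.
(1 - 2z)³ has coefficients 1,-6,12,-8,0 for degrees 0…4.
Multiplying by (1 + 2z)² gives running coefficients 1,-2,-8,16,16 for degrees 0…4.
Finally multiplying by (1 + z - 2z²), the product of all factors after the first has coefficients 1,-1,-12,12,48 for degrees 0…4.
[z⁴] = 1·48 + 2·(-12) + 1·1 = 25.

25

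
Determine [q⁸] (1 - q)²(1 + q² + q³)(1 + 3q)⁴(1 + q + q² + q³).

-107

(1 - q)² has coefficients 1,-2,1 for degrees 0…2.
(1 + q² + q³) has coefficients 1,0,1,1,0,0,0,0,0 for degrees 0…8.
Multiplying by (1 + 3q)⁴ gives running coefficients 1,12,55,121,147,162,189,81,0 for degrees 0…8.
Finally multiplying by (1 + q + q² + q³), the product of all factors after the first has coefficients 1,13,68,189,335,485,619,579,432 for degrees 0…8.
[q⁸] = 1·432 − 2·579 + 1·619 = -107.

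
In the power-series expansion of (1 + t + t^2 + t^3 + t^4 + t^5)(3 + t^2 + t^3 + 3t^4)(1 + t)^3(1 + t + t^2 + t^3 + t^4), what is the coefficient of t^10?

213

(1 + t + t^2 + t^3 + t^4 + t^5) has coefficients 1,1,1,1,1,1 for degrees 0…5.
(3 + t^2 + t^3 + 3t^4) has coefficients 3,0,1,1,3,0,0,0,0,0,0 for degrees 0…10.
Multiplying by (1 + t)^3 gives running coefficients 3,9,10,7,9,13,10,3,0,0,0 for degrees 0…10.
Finally multiplying by (1 + t + t^2 + t^3 + t^4), the product of all factors after the first has coefficients 3,12,22,29,38,48,49,42,35,26,13 for degrees 0…10.
[t^10] = 1·13 + 1·26 + 1·35 + 1·42 + 1·49 + 1·48 = 213.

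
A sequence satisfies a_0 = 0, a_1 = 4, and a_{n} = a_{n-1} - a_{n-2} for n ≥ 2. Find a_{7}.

The ordinary generating function has denominator 1 - t + t^2.
Iterating the recurrence: a_0,…,a_{7} = 0, 4, 4, 0, -4, -4, 0, 4.

4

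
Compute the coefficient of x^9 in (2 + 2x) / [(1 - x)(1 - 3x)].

The denominator gives the recurrence a_n = 4a_(n−1) − 3a_(n−2) for n ≥ 3; the numerator fixes a_0 = 2, a_1 = 10, a_2 = 34.
Iterating: 2, 10, 34, 106, 322, 970, 2914, 8746, 26242, 78730, so a_9 = 78730.

78730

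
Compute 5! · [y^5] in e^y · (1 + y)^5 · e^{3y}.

32344

The EGF product rule gives c_5 = Σ_{k_1+k_2+k_3=5} C(5; k_1,k_2,k_3) · ∏ g_i(k_i), where e^y gives (1)^k; (1+y)^5 gives the falling factorial (5)_k; e^{3y} gives (3)^k.
g_1(k) for k = 0…5: 1, 1, 1, 1, 1, 1.
g_2(k) for k = 0…5: 1, 5, 20, 60, 120, 120.
g_3(k) for k = 0…5: 1, 3, 9, 27, 81, 243.
First combine the last two factors: h(k) = Σ_j C(k,j)·g_2(j)·g_3(k−j) for k = 0…5: 1, 8, 59, 402, 2541, 14988.
c_5 = Σ_k C(5,k)·g_1(k)·h(5−k) = 1·1·14988 + 5·1·2541 + 10·1·402 + 10·1·59 + 5·1·8 + 1·1·1 = 14988 + 12705 + 4020 + 590 + 40 + 1 = 32344.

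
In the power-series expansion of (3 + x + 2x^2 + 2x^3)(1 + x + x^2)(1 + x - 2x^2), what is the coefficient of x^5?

-4

(3 + x + 2x^2 + 2x^3) has coefficients 3,1,2,2 for degrees 0…3.
(1 + x + x^2) has coefficients 1,1,1,0,0,0 for degrees 0…5.
Finally multiplying by (1 + x - 2x^2), the product of all factors after the first has coefficients 1,2,0,-1,-2,0 for degrees 0…5.
[x^5] = 3·0 + 1·(-2) + 2·(-1) + 2·0 = -4.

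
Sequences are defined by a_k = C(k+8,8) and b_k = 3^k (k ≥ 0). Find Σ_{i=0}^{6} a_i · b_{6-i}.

22335

Write out a_i and b_{6-i} for i = 0,…,6 and sum the products.
Σ = 1·729 + 9·243 + 45·81 + 165·27 + 495·9 + 1287·3 + 3003·1 = 22335.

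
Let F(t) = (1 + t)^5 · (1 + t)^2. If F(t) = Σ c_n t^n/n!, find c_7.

The EGF product rule gives c_7 = Σ_{k_1+k_2=7} C(7; k_1,k_2) · ∏ g_i(k_i), where (1+t)^5 gives the falling factorial (5)_k; (1+t)^2 gives the falling factorial (2)_k.
g_1(k) for k = 0…7: 1, 5, 20, 60, 120, 120, 0, 0.
g_2(k) for k = 0…7: 1, 2, 2, 0, 0, 0, 0, 0.
c_7 = Σ_k C(7,k)·g_1(k)·g_2(7−k) = 21·120·2 = 5040.

5040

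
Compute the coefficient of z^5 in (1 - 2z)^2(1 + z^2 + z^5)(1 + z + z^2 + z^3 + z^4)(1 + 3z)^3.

20

(1 - 2z)^2 has coefficients 1,-4,4 for degrees 0…2.
(1 + z^2 + z^5) has coefficients 1,0,1,0,0,1 for degrees 0…5.
Multiplying by (1 + z + z^2 + z^3 + z^4) gives running coefficients 1,1,2,2,2,2 for degrees 0…5.
Finally multiplying by (1 + 3z)^3, the product of all factors after the first has coefficients 1,10,38,74,101,128 for degrees 0…5.
[z^5] = 1·128 − 4·101 + 4·74 = 20.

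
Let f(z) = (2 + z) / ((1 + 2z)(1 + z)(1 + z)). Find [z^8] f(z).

1524

The denominator gives the recurrence a_n = −4a_(n−1) − 5a_(n−2) − 2a_(n−3) for n ≥ 3; the numerator fixes a_0 = 2, a_1 = -7, a_2 = 18.
Iterating: 2, -7, 18, -41, 88, -183, 374, -757, 1524, so a_8 = 1524.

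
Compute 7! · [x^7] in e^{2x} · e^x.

The EGF product rule gives c_7 = Σ_{k_1+k_2=7} C(7; k_1,k_2) · ∏ g_i(k_i), where e^{2x} gives (2)^k; e^x gives (1)^k.
g_1(k) for k = 0…7: 1, 2, 4, 8, 16, 32, 64, 128.
g_2(k) for k = 0…7: 1, 1, 1, 1, 1, 1, 1, 1.
c_7 = Σ_k C(7,k)·g_1(k)·g_2(7−k) = 1·1·1 + 7·2·1 + 21·4·1 + 35·8·1 + 35·16·1 + 21·32·1 + 7·64·1 + 1·128·1 = 1 + 14 + 84 + 280 + 560 + 672 + 448 + 128 = 2187.

2187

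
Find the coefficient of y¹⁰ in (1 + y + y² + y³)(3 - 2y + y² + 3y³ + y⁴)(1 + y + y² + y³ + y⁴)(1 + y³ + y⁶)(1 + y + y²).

112

(1 + y + y² + y³) has coefficients 1,1,1,1 for degrees 0…3.
(3 - 2y + y² + 3y³ + y⁴) has coefficients 3,-2,1,3,1,0,0,0,0,0,0 for degrees 0…10.
Multiplying by (1 + y + y² + y³ + y⁴) gives running coefficients 3,1,2,5,6,3,5,4,1,0,0 for degrees 0…10.
Multiplying by (1 + y³ + y⁶) gives running coefficients 3,1,2,8,7,5,13,11,6,10,10 for degrees 0…10.
Finally multiplying by (1 + y + y²), the product of all factors after the first has coefficients 3,4,6,11,17,20,25,29,30,27,26 for degrees 0…10.
[y¹⁰] = 1·26 + 1·27 + 1·30 + 1·29 = 112.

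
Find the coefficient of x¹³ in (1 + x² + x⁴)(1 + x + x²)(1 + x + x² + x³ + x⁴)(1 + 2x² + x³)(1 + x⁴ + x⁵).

(1 + x² + x⁴) has coefficients 1,0,1,0,1 for degrees 0…4.
(1 + x + x²) has coefficients 1,1,1,0,0,0,0,0,0,0,0,0,0,0 for degrees 0…13.
Multiplying by (1 + x + x² + x³ + x⁴) gives running coefficients 1,2,3,3,3,2,1,0,0,0,0,0,0,0 for degrees 0…13.
Multiplying by (1 + 2x² + x³) gives running coefficients 1,2,5,8,11,11,10,7,4,1,0,0,0,0 for degrees 0…13.
Finally multiplying by (1 + x⁴ + x⁵), the product of all factors after the first has coefficients 1,2,5,8,12,14,17,20,23,23,21,17,11,5 for degrees 0…13.
[x¹³] = 1·5 + 1·17 + 1·23 = 45.

45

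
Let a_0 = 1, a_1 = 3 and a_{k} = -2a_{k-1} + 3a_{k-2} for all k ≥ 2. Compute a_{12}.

The ordinary generating function has denominator 1 + 2q - 3q^2.
Iterating the recurrence: a_0,…,a_{12} = 1, 3, -3, 15, -39, 123, -363, 1095, -3279, 9843, -29523, 88575, -265719.

-265719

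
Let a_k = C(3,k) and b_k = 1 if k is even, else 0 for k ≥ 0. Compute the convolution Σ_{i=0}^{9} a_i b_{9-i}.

Write out a_i and b_{9-i} for i = 0,…,9 and sum the products.
Σ = 1·0 + 3·1 + 3·0 + 1·1 + 0·0 + 0·1 + 0·0 + 0·1 + 0·0 + 0·1 = 4.

4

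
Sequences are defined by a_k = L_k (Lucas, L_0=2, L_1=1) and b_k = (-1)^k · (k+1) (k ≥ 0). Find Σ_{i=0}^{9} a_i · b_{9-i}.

The convolution is the x^9 coefficient of A(x)B(x).
Σ = 2·(-10) + 1·9 + 3·(-8) + 4·7 + 7·(-6) + 11·5 + 18·(-4) + 29·3 + 47·(-2) + 76·1 = 3.

3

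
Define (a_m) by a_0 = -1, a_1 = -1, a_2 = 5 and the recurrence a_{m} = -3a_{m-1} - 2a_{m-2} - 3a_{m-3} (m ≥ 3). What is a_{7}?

-469

The ordinary generating function has denominator 1 + 3q + 2q^2 + 3q^3.
Iterating the recurrence: a_0,…,a_{7} = -1, -1, 5, -10, 23, -64, 176, -469.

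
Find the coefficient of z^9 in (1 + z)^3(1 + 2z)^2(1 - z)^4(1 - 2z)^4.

(1 + z)^3 has coefficients 1,3,3,1 for degrees 0…3.
(1 + 2z)^2 has coefficients 1,4,4,0,0,0,0,0,0,0 for degrees 0…9.
Multiplying by (1 - z)^4 gives running coefficients 1,0,-6,4,9,-12,4,0,0,0 for degrees 0…9.
Finally multiplying by (1 - 2z)^4, the product of all factors after the first has coefficients 1,-8,18,20,-151,204,92,-544,624,-320 for degrees 0…9.
[z^9] = 1·(-320) + 3·624 + 3·(-544) + 1·92 = 12.

12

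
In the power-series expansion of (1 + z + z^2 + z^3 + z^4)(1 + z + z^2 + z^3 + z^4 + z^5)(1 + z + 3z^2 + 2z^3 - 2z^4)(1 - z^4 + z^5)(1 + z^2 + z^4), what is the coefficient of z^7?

54

(1 + z + z^2 + z^3 + z^4) has coefficients 1,1,1,1,1 for degrees 0…4.
(1 + z + z^2 + z^3 + z^4 + z^5) has coefficients 1,1,1,1,1,1,0,0 for degrees 0…7.
Multiplying by (1 + z + 3z^2 + 2z^3 - 2z^4) gives running coefficients 1,2,5,7,5,5,4,3 for degrees 0…7.
Multiplying by (1 - z^4 + z^5) gives running coefficients 1,2,5,7,4,4,1,1 for degrees 0…7.
Finally multiplying by (1 + z^2 + z^4), the product of all factors after the first has coefficients 1,2,6,9,10,13,10,12 for degrees 0…7.
[z^7] = 1·12 + 1·10 + 1·13 + 1·10 + 1·9 = 54.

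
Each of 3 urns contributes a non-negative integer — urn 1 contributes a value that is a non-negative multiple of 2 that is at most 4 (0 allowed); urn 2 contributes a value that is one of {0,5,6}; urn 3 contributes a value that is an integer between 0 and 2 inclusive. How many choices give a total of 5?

2

The generating function for the choices is (1 + z^2 + z^4)·(1 + z^5 + z^6)·(1 + z + z^2); the count is [z^5].
(1 + z^2 + z^4) has coefficients 1,0,1,0,1 for degrees 0…4.
(1 + z^5 + z^6) has coefficients 1,0,0,0,0,1 for degrees 0…5.
Finally multiplying by (1 + z + z^2), the product of all factors after the first has coefficients 1,1,1,0,0,1 for degrees 0…5.
[z^5] = 1·1 + 1·0 + 1·1 = 2.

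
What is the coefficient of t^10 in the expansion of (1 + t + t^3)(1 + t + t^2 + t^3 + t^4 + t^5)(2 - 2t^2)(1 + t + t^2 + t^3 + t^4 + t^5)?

-12

(1 + t + t^3) has coefficients 1,1,0,1 for degrees 0…3.
(1 + t + t^2 + t^3 + t^4 + t^5) has coefficients 1,1,1,1,1,1,0,0,0,0,0 for degrees 0…10.
Multiplying by (2 - 2t^2) gives running coefficients 2,2,0,0,0,0,-2,-2,0,0,0 for degrees 0…10.
Finally multiplying by (1 + t + t^2 + t^3 + t^4 + t^5), the product of all factors after the first has coefficients 2,4,4,4,4,4,0,-4,-4,-4,-4 for degrees 0…10.
[t^10] = 1·(-4) + 1·(-4) + 1·(-4) = -12.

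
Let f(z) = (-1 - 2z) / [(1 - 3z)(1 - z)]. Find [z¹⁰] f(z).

The denominator gives the recurrence a_n = 4a_(n−1) − 3a_(n−2) for n ≥ 3; the numerator fixes a_0 = -1, a_1 = -6, a_2 = -21.
Iterating: -1, -6, -21, -66, -201, -606, -1821, -5466, -16401, -49206, -147621, so a_10 = -147621.

-147621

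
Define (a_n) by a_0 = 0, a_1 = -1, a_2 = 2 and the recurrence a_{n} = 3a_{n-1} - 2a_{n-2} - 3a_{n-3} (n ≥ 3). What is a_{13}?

The ordinary generating function has denominator 1 - 3t + 2t^2 + 3t^3.
Iterating the recurrence: a_0,…,a_{13} = 0, -1, 2, 8, 23, 47, 71, 50, -133, -712, -2020, -4237, -6535, -5071.

-5071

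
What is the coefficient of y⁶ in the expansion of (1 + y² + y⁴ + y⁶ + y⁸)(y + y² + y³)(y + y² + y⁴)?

4

(1 + y² + y⁴ + y⁶ + y⁸) has coefficients 1,0,1,0,1,0,1 for degrees 0…6.
(y + y² + y³) has coefficients 0,1,1,1,0,0,0 for degrees 0…6.
Finally multiplying by (y + y² + y⁴), the product of all factors after the first has coefficients 0,0,1,2,2,2,1 for degrees 0…6.
[y⁶] = 1·1 + 1·2 + 1·1 + 1·0 = 4.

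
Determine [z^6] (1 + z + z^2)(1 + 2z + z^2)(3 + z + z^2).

1

(1 + z + z^2) has coefficients 1,1,1 for degrees 0…2.
(1 + 2z + z^2) has coefficients 1,2,1,0,0,0,0 for degrees 0…6.
Finally multiplying by (3 + z + z^2), the product of all factors after the first has coefficients 3,7,6,3,1,0,0 for degrees 0…6.
[z^6] = 1·0 + 1·0 + 1·1 = 1.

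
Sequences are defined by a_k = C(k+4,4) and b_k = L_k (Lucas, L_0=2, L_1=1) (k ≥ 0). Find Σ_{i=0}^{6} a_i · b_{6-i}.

1074

This is [x^6] in the product of the two ordinary generating functions.
Σ = 1·18 + 5·11 + 15·7 + 35·4 + 70·3 + 126·1 + 210·2 = 1074.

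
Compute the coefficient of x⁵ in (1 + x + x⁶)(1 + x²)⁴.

(1 + x + x⁶) has coefficients 1,1,0,0,0,0 for degrees 0…5.
(1 + x²)⁴ has coefficients 1,0,4,0,6,0 for degrees 0…5.
[x⁵] = 1·0 + 1·6 = 6.

6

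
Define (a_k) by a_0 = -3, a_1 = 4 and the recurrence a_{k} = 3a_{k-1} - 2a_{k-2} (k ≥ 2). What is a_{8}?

1782

The ordinary generating function has denominator 1 - 3q + 2q^2.
Iterating the recurrence: a_0,…,a_{8} = -3, 4, 18, 46, 102, 214, 438, 886, 1782.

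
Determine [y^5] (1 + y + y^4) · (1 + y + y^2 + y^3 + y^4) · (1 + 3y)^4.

524

(1 + y + y^4) has coefficients 1,1,0,0,1 for degrees 0…4.
(1 + y + y^2 + y^3 + y^4) has coefficients 1,1,1,1,1,0 for degrees 0…5.
Finally multiplying by (1 + 3y)^4, the product of all factors after the first has coefficients 1,13,67,175,256,255 for degrees 0…5.
[y^5] = 1·255 + 1·256 + 1·13 = 524.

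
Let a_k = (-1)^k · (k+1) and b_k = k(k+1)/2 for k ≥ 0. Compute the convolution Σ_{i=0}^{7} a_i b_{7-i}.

The convolution is the t^7 coefficient of A(t)B(t).
Σ = 1·28 − 2·21 + 3·15 − 4·10 + 5·6 − 6·3 + 7·1 − 8·0 = 10.

10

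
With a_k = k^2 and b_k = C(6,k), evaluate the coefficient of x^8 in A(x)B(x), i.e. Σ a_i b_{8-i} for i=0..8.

Write out a_i and b_{8-i} for i = 0,…,8 and sum the products.
Σ = 0·0 + 1·0 + 4·1 + 9·6 + 16·15 + 25·20 + 36·15 + 49·6 + 64·1 = 1696.

1696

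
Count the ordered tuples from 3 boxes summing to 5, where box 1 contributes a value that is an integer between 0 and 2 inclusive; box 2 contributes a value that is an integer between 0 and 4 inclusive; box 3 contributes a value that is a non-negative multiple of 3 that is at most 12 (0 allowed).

5

The generating function for the choices is (1 + q + q^2)·(1 + q + q^2 + q^3 + q^4)·(1 + q^3 + q^6 + q^9 + q^12); the count is [q^5].
(1 + q + q^2) has coefficients 1,1,1 for degrees 0…2.
(1 + q + q^2 + q^3 + q^4) has coefficients 1,1,1,1,1,0 for degrees 0…5.
Finally multiplying by (1 + q^3 + q^6 + q^9 + q^12), the product of all factors after the first has coefficients 1,1,1,2,2,1 for degrees 0…5.
[q^5] = 1·1 + 1·2 + 1·2 = 5.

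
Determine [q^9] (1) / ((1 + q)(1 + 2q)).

Partial fractions give a closed form: a_n = (-1)·(-1)^n + (2)·(-2)^n.
At n = 9: a_9 = -1023.

-1023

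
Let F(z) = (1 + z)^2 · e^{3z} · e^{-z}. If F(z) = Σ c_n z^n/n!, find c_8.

5888

The EGF product rule gives c_8 = Σ_{k_1+k_2+k_3=8} C(8; k_1,k_2,k_3) · ∏ g_i(k_i), where (1+z)^2 gives the falling factorial (2)_k; e^{3z} gives (3)^k; e^{-z} gives (-1)^k.
g_1(k) for k = 0…8: 1, 2, 2, 0, 0, 0, 0, 0, 0.
g_2(k) for k = 0…8: 1, 3, 9, 27, 81, 243, 729, 2187, 6561.
g_3(k) for k = 0…8: 1, -1, 1, -1, 1, -1, 1, -1, 1.
First combine the last two factors: h(k) = Σ_j C(k,j)·g_2(j)·g_3(k−j) for k = 0…8: 1, 2, 4, 8, 16, 32, 64, 128, 256.
c_8 = Σ_k C(8,k)·g_1(k)·h(8−k) = 1·1·256 + 8·2·128 + 28·2·64 = 256 + 2048 + 3584 = 5888.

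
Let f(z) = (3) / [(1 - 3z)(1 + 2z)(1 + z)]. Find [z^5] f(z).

Partial fractions give a closed form: a_n = (27/20)·3^n + (12/5)·(-2)^n + (-3/4)·(-1)^n.
At n = 5: a_5 = 252.

252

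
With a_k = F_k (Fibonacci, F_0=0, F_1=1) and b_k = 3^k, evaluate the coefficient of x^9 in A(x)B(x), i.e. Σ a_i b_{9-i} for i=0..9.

11770

The convolution is the x^9 coefficient of A(x)B(x).
Σ = 0·19683 + 1·6561 + 1·2187 + 2·729 + 3·243 + 5·81 + 8·27 + 13·9 + 21·3 + 34·1 = 11770.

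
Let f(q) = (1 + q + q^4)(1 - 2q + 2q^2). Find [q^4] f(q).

(1 + q + q^4) has coefficients 1,1,0,0,1 for degrees 0…4.
(1 - 2q + 2q^2) has coefficients 1,-2,2,0,0 for degrees 0…4.
[q^4] = 1·0 + 1·0 + 1·1 = 1.

1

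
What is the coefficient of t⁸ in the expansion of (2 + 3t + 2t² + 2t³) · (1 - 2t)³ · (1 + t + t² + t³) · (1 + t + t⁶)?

(2 + 3t + 2t² + 2t³) has coefficients 2,3,2,2 for degrees 0…3.
(1 - 2t)³ has coefficients 1,-6,12,-8,0,0,0,0,0 for degrees 0…8.
Multiplying by (1 + t + t² + t³) gives running coefficients 1,-5,7,-1,-2,4,-8,0,0 for degrees 0…8.
Finally multiplying by (1 + t + t⁶), the product of all factors after the first has coefficients 1,-4,2,6,-3,2,-3,-13,7 for degrees 0…8.
[t⁸] = 2·7 + 3·(-13) + 2·(-3) + 2·2 = -27.

-27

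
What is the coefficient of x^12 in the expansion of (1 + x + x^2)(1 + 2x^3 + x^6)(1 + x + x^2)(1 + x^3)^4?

55

(1 + x + x^2) has coefficients 1,1,1 for degrees 0…2.
(1 + 2x^3 + x^6) has coefficients 1,0,0,2,0,0,1,0,0,0,0,0,0 for degrees 0…12.
Multiplying by (1 + x + x^2) gives running coefficients 1,1,1,2,2,2,1,1,1,0,0,0,0 for degrees 0…12.
Finally multiplying by (1 + x^3)^4, the product of all factors after the first has coefficients 1,1,1,6,6,6,15,15,15,20,20,20,15 for degrees 0…12.
[x^12] = 1·15 + 1·20 + 1·20 = 55.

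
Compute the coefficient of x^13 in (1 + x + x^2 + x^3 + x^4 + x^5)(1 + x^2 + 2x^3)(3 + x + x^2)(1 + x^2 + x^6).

16

(1 + x + x^2 + x^3 + x^4 + x^5) has coefficients 1,1,1,1,1,1 for degrees 0…5.
(1 + x^2 + 2x^3) has coefficients 1,0,1,2,0,0,0,0,0,0,0,0,0,0 for degrees 0…13.
Multiplying by (3 + x + x^2) gives running coefficients 3,1,4,7,3,2,0,0,0,0,0,0,0,0 for degrees 0…13.
Finally multiplying by (1 + x^2 + x^6), the product of all factors after the first has coefficients 3,1,7,8,7,9,6,3,4,7,3,2,0,0 for degrees 0…13.
[x^13] = 1·0 + 1·0 + 1·2 + 1·3 + 1·7 + 1·4 = 16.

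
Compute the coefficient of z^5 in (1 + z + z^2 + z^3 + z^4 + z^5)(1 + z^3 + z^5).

(1 + z + z^2 + z^3 + z^4 + z^5) has coefficients 1,1,1,1,1,1 for degrees 0…5.
(1 + z^3 + z^5) has coefficients 1,0,0,1,0,1 for degrees 0…5.
[z^5] = 1·1 + 1·0 + 1·1 + 1·0 + 1·0 + 1·1 = 3.

3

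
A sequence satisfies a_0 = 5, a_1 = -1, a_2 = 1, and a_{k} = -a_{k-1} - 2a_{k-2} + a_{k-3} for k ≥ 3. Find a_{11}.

The ordinary generating function has denominator 1 + q + 2q^2 - q^3.
Iterating the recurrence: a_0,…,a_{11} = 5, -1, 1, 6, -9, -2, 26, -31, -23, 111, -96, -149.

-149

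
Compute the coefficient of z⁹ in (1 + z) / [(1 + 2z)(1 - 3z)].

15644

The denominator gives the recurrence a_n = a_(n−1) + 6a_(n−2) for n ≥ 2; the numerator fixes a_0 = 1, a_1 = 2.
Iterating: 1, 2, 8, 20, 68, 188, 596, 1724, 5300, 15644, so a_9 = 15644.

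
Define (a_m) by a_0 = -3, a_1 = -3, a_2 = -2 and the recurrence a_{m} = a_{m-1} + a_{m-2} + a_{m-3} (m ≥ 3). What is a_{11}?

-916

The ordinary generating function has denominator 1 - x - x^2 - x^3.
Iterating the recurrence: a_0,…,a_{11} = -3, -3, -2, -8, -13, -23, -44, -80, -147, -271, -498, -916.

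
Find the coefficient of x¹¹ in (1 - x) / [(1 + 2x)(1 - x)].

The denominator gives the recurrence a_n = −a_(n−1) + 2a_(n−2) for n ≥ 2; the numerator fixes a_0 = 1, a_1 = -2.
Iterating: 1, -2, 4, -8, 16, -32, 64, -128, 256, -512, 1024, -2048, so a_11 = -2048.

-2048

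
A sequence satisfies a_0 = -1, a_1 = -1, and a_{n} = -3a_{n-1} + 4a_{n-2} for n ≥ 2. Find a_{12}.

-1

The ordinary generating function has denominator 1 + 3t - 4t^2.
Iterating the recurrence: a_0,…,a_{12} = -1, -1, -1, -1, -1, -1, -1, -1, -1, -1, -1, -1, -1.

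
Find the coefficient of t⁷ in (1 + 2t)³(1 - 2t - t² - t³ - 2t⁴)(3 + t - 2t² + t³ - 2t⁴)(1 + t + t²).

(1 + 2t)³ has coefficients 1,6,12,8 for degrees 0…3.
(1 - 2t - t² - t³ - 2t⁴) has coefficients 1,-2,-1,-1,-2,0,0,0 for degrees 0…7.
Multiplying by (3 + t - 2t² + t³ - 2t⁴) gives running coefficients 3,-5,-7,1,-9,3,5,0 for degrees 0…7.
Finally multiplying by (1 + t + t²), the product of all factors after the first has coefficients 3,-2,-9,-11,-15,-5,-1,8 for degrees 0…7.
[t⁷] = 1·8 + 6·(-1) + 12·(-5) + 8·(-15) = -178.

-178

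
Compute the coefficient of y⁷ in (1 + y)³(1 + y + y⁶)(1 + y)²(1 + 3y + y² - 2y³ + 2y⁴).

27

(1 + y)³ has coefficients 1,3,3,1 for degrees 0…3.
(1 + y + y⁶) has coefficients 1,1,0,0,0,0,1,0 for degrees 0…7.
Multiplying by (1 + y)² gives running coefficients 1,3,3,1,0,0,1,2 for degrees 0…7.
Finally multiplying by (1 + 3y + y² - 2y³ + 2y⁴), the product of all factors after the first has coefficients 1,6,13,11,2,1,5,7 for degrees 0…7.
[y⁷] = 1·7 + 3·5 + 3·1 + 1·2 = 27.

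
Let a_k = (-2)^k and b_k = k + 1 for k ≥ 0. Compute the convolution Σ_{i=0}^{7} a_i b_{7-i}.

Write out a_i and b_{7-i} for i = 0,…,7 and sum the products.
Σ = 1·8 − 2·7 + 4·6 − 8·5 + 16·4 − 32·3 + 64·2 − 128·1 = -54.

-54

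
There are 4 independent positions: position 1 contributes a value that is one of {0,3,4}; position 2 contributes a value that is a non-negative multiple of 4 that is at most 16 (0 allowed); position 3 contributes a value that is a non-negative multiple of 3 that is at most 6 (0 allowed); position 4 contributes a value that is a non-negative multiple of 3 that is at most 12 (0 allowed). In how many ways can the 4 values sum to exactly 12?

The generating function for the choices is (1 + q^3 + q^4)·(1 + q^4 + q^8 + q^12 + q^16)·(1 + q^3 + q^6)·(1 + q^3 + q^6 + q^9 + q^12); the count is [q^12].
(1 + q^3 + q^4) has coefficients 1,0,0,1,1 for degrees 0…4.
(1 + q^4 + q^8 + q^12 + q^16) has coefficients 1,0,0,0,1,0,0,0,1,0,0,0,1 for degrees 0…12.
Multiplying by (1 + q^3 + q^6) gives running coefficients 1,0,0,1,1,0,1,1,1,0,1,1,1 for degrees 0…12.
Finally multiplying by (1 + q^3 + q^6 + q^9 + q^12), the product of all factors after the first has coefficients 1,0,0,2,1,0,3,2,1,3,3,2,4 for degrees 0…12.
[q^12] = 1·4 + 1·3 + 1·1 = 8.

8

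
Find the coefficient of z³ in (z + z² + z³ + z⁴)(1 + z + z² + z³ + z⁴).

3

(z + z² + z³ + z⁴) has coefficients 0,1,1,1 for degrees 0…3.
(1 + z + z² + z³ + z⁴) has coefficients 1,1,1,1 for degrees 0…3.
[z³] = 1·1 + 1·1 + 1·1 = 3.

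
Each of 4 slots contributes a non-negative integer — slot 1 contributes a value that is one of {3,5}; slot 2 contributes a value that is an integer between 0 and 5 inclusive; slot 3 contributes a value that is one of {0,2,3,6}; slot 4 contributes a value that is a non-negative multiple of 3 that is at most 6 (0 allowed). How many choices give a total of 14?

The generating function for the choices is (x^3 + x^5)·(1 + x + x^2 + x^3 + x^4 + x^5)·(1 + x^2 + x^3 + x^6)·(1 + x^3 + x^6); the count is [x^14].
(x^3 + x^5) has coefficients 0,0,0,1,0,1 for degrees 0…5.
(1 + x + x^2 + x^3 + x^4 + x^5) has coefficients 1,1,1,1,1,1,0,0,0,0,0,0,0,0,0 for degrees 0…14.
Multiplying by (1 + x^2 + x^3 + x^6) gives running coefficients 1,1,2,3,3,3,3,3,2,1,1,1,0,0,0 for degrees 0…14.
Finally multiplying by (1 + x^3 + x^6), the product of all factors after the first has coefficients 1,1,2,4,4,5,7,7,7,7,7,6,4,4,3 for degrees 0…14.
[x^14] = 1·6 + 1·7 = 13.

13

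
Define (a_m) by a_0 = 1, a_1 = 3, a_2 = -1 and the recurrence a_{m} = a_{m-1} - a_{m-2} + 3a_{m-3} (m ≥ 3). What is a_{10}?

15

The ordinary generating function has denominator 1 - x + x^2 - 3x^3.
Iterating the recurrence: a_0,…,a_{10} = 1, 3, -1, -1, 9, 7, -5, 15, 41, 11, 15.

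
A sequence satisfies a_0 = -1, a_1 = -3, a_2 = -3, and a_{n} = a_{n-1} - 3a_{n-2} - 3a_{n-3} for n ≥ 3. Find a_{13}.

The ordinary generating function has denominator 1 - x + 3x^2 + 3x^3.
Iterating the recurrence: a_0,…,a_{13} = -1, -3, -3, 9, 27, 9, -99, -207, 63, 981, 1413, -1719, -8901, -7983.

-7983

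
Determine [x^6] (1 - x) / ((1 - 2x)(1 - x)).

Partial fractions give a closed form: a_n = (1)·2^n.
At n = 6: a_6 = 64.

64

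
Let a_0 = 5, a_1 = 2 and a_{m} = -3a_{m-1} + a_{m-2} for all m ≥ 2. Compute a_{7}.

578

The ordinary generating function has denominator 1 + 3t - t^2.
Iterating the recurrence: a_0,…,a_{7} = 5, 2, -1, 5, -16, 53, -175, 578.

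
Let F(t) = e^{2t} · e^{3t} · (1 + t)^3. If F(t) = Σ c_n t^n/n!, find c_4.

3145

The EGF product rule gives c_4 = Σ_{k_1+k_2+k_3=4} C(4; k_1,k_2,k_3) · ∏ g_i(k_i), where e^{2t} gives (2)^k; e^{3t} gives (3)^k; (1+t)^3 gives the falling factorial (3)_k.
g_1(k) for k = 0…4: 1, 2, 4, 8, 16.
g_2(k) for k = 0…4: 1, 3, 9, 27, 81.
g_3(k) for k = 0…4: 1, 3, 6, 6, 0.
First combine the last two factors: h(k) = Σ_j C(k,j)·g_2(j)·g_3(k−j) for k = 0…4: 1, 6, 33, 168, 801.
c_4 = Σ_k C(4,k)·g_1(k)·h(4−k) = 1·1·801 + 4·2·168 + 6·4·33 + 4·8·6 + 1·16·1 = 801 + 1344 + 792 + 192 + 16 = 3145.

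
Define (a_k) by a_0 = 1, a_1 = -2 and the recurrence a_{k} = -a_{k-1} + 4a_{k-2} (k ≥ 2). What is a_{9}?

-4094

The ordinary generating function has denominator 1 + y - 4y^2.
Iterating the recurrence: a_0,…,a_{9} = 1, -2, 6, -14, 38, -94, 246, -622, 1606, -4094.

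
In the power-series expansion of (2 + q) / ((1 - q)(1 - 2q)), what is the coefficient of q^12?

20477

The denominator gives the recurrence a_n = 3a_(n−1) − 2a_(n−2) for n ≥ 2; the numerator fixes a_0 = 2, a_1 = 7.
Iterating: 2, 7, 17, 37, 77, 157, 317, 637, 1277, 2557, 5117, 10237, 20477, so a_12 = 20477.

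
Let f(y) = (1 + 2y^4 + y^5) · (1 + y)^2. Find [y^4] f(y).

2

(1 + 2y^4 + y^5) has coefficients 1,0,0,0,2 for degrees 0…4.
(1 + y)^2 has coefficients 1,2,1,0,0 for degrees 0…4.
[y^4] = 1·0 + 2·1 = 2.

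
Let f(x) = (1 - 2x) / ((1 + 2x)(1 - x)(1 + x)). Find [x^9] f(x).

-1364

The denominator gives the recurrence a_n = −2a_(n−1) + a_(n−2) + 2a_(n−3) for n ≥ 3; the numerator fixes a_0 = 1, a_1 = -4, a_2 = 9.
Iterating: 1, -4, 9, -20, 41, -84, 169, -340, 681, -1364, so a_9 = -1364.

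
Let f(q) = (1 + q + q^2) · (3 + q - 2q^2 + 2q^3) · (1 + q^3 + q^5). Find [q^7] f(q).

2

(1 + q + q^2) has coefficients 1,1,1 for degrees 0…2.
(3 + q - 2q^2 + 2q^3) has coefficients 3,1,-2,2,0,0,0,0 for degrees 0…7.
Finally multiplying by (1 + q^3 + q^5), the product of all factors after the first has coefficients 3,1,-2,5,1,1,3,-2 for degrees 0…7.
[q^7] = 1·(-2) + 1·3 + 1·1 = 2.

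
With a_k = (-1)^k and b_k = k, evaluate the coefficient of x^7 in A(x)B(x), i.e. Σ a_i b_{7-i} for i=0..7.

4

The convolution is the x^7 coefficient of A(x)B(x).
Σ = 1·7 − 1·6 + 1·5 − 1·4 + 1·3 − 1·2 + 1·1 − 1·0 = 4.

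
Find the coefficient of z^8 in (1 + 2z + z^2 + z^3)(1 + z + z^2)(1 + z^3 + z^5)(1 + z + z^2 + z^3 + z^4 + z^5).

(1 + 2z + z^2 + z^3) has coefficients 1,2,1,1 for degrees 0…3.
(1 + z + z^2) has coefficients 1,1,1,0,0,0,0,0,0 for degrees 0…8.
Multiplying by (1 + z^3 + z^5) gives running coefficients 1,1,1,1,1,2,1,1,0 for degrees 0…8.
Finally multiplying by (1 + z + z^2 + z^3 + z^4 + z^5), the product of all factors after the first has coefficients 1,2,3,4,5,7,7,7,6 for degrees 0…8.
[z^8] = 1·6 + 2·7 + 1·7 + 1·7 = 34.

34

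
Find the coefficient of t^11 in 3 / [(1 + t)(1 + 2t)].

-12285

The denominator gives the recurrence a_n = −3a_(n−1) − 2a_(n−2) for n ≥ 2; the numerator fixes a_0 = 3, a_1 = -9.
Iterating: 3, -9, 21, -45, 93, -189, 381, -765, 1533, -3069, 6141, -12285, so a_11 = -12285.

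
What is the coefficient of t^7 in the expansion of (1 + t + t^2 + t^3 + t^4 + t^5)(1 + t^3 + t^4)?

2

(1 + t + t^2 + t^3 + t^4 + t^5) has coefficients 1,1,1,1,1,1 for degrees 0…5.
(1 + t^3 + t^4) has coefficients 1,0,0,1,1,0,0,0 for degrees 0…7.
[t^7] = 1·0 + 1·0 + 1·0 + 1·1 + 1·1 + 1·0 = 2.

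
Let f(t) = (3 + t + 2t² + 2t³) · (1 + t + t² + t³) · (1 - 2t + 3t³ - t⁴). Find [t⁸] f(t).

(3 + t + 2t² + 2t³) has coefficients 3,1,2,2 for degrees 0…3.
(1 + t + t² + t³) has coefficients 1,1,1,1,0,0,0,0,0 for degrees 0…8.
Finally multiplying by (1 - 2t + 3t³ - t⁴), the product of all factors after the first has coefficients 1,-1,-1,2,0,2,2,-1,0 for degrees 0…8.
[t⁸] = 3·0 + 1·(-1) + 2·2 + 2·2 = 7.

7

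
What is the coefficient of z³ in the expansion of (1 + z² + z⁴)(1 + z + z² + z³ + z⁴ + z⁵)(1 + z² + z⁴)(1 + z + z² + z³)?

(1 + z² + z⁴) has coefficients 1,0,1,0 for degrees 0…3.
(1 + z + z² + z³ + z⁴ + z⁵) has coefficients 1,1,1,1 for degrees 0…3.
Multiplying by (1 + z² + z⁴) gives running coefficients 1,1,2,2 for degrees 0…3.
Finally multiplying by (1 + z + z² + z³), the product of all factors after the first has coefficients 1,2,4,6 for degrees 0…3.
[z³] = 1·6 + 1·2 = 8.

8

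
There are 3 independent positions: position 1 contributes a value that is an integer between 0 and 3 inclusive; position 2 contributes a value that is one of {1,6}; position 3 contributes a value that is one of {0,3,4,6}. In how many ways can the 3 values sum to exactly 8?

The generating function for the choices is (1 + y + y² + y³)·(y + y⁶)·(1 + y³ + y⁴ + y⁶); the count is [y⁸].
(1 + y + y² + y³) has coefficients 1,1,1,1 for degrees 0…3.
(y + y⁶) has coefficients 0,1,0,0,0,0,1,0,0 for degrees 0…8.
Finally multiplying by (1 + y³ + y⁴ + y⁶), the product of all factors after the first has coefficients 0,1,0,0,1,1,1,1,0 for degrees 0…8.
[y⁸] = 1·0 + 1·1 + 1·1 + 1·1 = 3.

3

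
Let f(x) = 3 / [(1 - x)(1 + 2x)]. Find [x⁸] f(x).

Partial fractions give a closed form: a_n = (1)·1^n + (2)·(-2)^n.
At n = 8: a_8 = 513.

513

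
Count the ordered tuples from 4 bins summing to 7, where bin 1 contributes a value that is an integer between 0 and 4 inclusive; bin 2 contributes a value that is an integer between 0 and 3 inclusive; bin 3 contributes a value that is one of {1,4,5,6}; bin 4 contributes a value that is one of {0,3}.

The generating function for the choices is (1 + x + x^2 + x^3 + x^4)·(1 + x + x^2 + x^3)·(x + x^4 + x^5 + x^6)·(1 + x^3); the count is [x^7].
(1 + x + x^2 + x^3 + x^4) has coefficients 1,1,1,1,1 for degrees 0…4.
(1 + x + x^2 + x^3) has coefficients 1,1,1,1,0,0,0,0 for degrees 0…7.
Multiplying by (x + x^4 + x^5 + x^6) gives running coefficients 0,1,1,1,2,2,3,3 for degrees 0…7.
Finally multiplying by (1 + x^3), the product of all factors after the first has coefficients 0,1,1,1,3,3,4,5 for degrees 0…7.
[x^7] = 1·5 + 1·4 + 1·3 + 1·3 + 1·1 = 16.

16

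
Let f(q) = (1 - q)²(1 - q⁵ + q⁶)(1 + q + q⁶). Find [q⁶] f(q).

3

(1 - q)² has coefficients 1,-2,1 for degrees 0…2.
(1 - q⁵ + q⁶) has coefficients 1,0,0,0,0,-1,1 for degrees 0…6.
Finally multiplying by (1 + q + q⁶), the product of all factors after the first has coefficients 1,1,0,0,0,-1,1 for degrees 0…6.
[q⁶] = 1·1 − 2·(-1) + 1·0 = 3.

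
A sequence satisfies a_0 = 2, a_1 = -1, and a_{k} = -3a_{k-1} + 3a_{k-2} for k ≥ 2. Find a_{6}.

1674

The ordinary generating function has denominator 1 + 3z - 3z^2.
Iterating the recurrence: a_0,…,a_{6} = 2, -1, 9, -30, 117, -441, 1674.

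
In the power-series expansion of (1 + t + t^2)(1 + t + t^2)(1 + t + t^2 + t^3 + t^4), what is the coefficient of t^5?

8

(1 + t + t^2) has coefficients 1,1,1 for degrees 0…2.
(1 + t + t^2) has coefficients 1,1,1,0,0,0 for degrees 0…5.
Finally multiplying by (1 + t + t^2 + t^3 + t^4), the product of all factors after the first has coefficients 1,2,3,3,3,2 for degrees 0…5.
[t^5] = 1·2 + 1·3 + 1·3 = 8.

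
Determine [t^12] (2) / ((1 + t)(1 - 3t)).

797162

Partial fractions give a closed form: a_n = (1/2)·(-1)^n + (3/2)·3^n.
At n = 12: a_12 = 797162.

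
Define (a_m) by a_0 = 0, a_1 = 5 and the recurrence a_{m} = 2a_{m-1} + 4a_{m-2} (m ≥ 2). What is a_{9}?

43520

The ordinary generating function has denominator 1 - 2y - 4y^2.
Iterating the recurrence: a_0,…,a_{9} = 0, 5, 10, 40, 120, 400, 1280, 4160, 13440, 43520.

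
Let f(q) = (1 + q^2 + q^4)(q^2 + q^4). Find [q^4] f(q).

2

(1 + q^2 + q^4) has coefficients 1,0,1,0,1 for degrees 0…4.
(q^2 + q^4) has coefficients 0,0,1,0,1 for degrees 0…4.
[q^4] = 1·1 + 1·1 + 1·0 = 2.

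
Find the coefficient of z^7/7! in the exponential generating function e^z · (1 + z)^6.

The EGF product rule gives c_7 = Σ_{k_1+k_2=7} C(7; k_1,k_2) · ∏ g_i(k_i), where e^z gives (1)^k; (1+z)^6 gives the falling factorial (6)_k.
g_1(k) for k = 0…7: 1, 1, 1, 1, 1, 1, 1, 1.
g_2(k) for k = 0…7: 1, 6, 30, 120, 360, 720, 720, 0.
c_7 = Σ_k C(7,k)·g_1(k)·g_2(7−k) = 7·1·720 + 21·1·720 + 35·1·360 + 35·1·120 + 21·1·30 + 7·1·6 + 1·1·1 = 5040 + 15120 + 12600 + 4200 + 630 + 42 + 1 = 37633.

37633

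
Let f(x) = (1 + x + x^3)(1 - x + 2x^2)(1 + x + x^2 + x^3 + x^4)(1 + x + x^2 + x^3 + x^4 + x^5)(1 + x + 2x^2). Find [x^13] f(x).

34

(1 + x + x^3) has coefficients 1,1,0,1 for degrees 0…3.
(1 - x + 2x^2) has coefficients 1,-1,2,0,0,0,0,0,0,0,0,0,0,0 for degrees 0…13.
Multiplying by (1 + x + x^2 + x^3 + x^4) gives running coefficients 1,0,2,2,2,1,2,0,0,0,0,0,0,0 for degrees 0…13.
Multiplying by (1 + x + x^2 + x^3 + x^4 + x^5) gives running coefficients 1,1,3,5,7,8,9,9,7,5,3,2,0,0 for degrees 0…13.
Finally multiplying by (1 + x + 2x^2), the product of all factors after the first has coefficients 1,2,6,10,18,25,31,34,34,30,22,15,8,4 for degrees 0…13.
[x^13] = 1·4 + 1·8 + 1·22 = 34.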